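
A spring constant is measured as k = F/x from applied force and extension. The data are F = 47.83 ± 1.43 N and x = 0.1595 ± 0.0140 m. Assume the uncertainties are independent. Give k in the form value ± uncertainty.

299.9 ± 27.8 N/m

Each factor contributes (exponent × relative error)² to (δk/k)²:
  (1·δF/F)² = (1×0.0299)² = 0.000894;  (-1·δx/x)² = (-1×0.0878)² = 0.00770
δk/k = √(0.00860) = 0.0927
k = 299.9 N/m, so δk = 0.0927 × 299.9 = 27.8 N/m.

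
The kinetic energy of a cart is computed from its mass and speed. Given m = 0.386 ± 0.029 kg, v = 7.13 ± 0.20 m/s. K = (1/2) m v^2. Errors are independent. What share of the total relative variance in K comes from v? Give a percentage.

(δK/K)² = (1·δm/m)² + (2·δv/v)²
  m term: (1×0.0751)² = 0.00564
  v term: (2×0.0281)² = 0.00315
Total = 0.00879. Share from v = 0.00315/0.00879 = 0.358.

35.8%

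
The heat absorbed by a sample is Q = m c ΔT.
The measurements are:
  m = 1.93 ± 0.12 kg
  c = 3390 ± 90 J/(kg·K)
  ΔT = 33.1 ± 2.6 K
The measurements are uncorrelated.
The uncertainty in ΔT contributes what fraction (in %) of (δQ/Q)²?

57.4%

(δQ/Q)² = (1·δm/m)² + (1·δc/c)² + (1·δΔT/ΔT)²
  m term: (1×0.0622)² = 0.00387
  c term: (1×0.0265)² = 0.000705
  ΔT term: (1×0.0785)² = 0.00617
Total = 0.0107. Share from ΔT = 0.00617/0.0107 = 0.574.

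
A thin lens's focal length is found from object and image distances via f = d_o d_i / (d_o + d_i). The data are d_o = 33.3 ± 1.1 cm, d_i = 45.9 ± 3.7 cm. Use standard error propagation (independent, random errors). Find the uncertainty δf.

0.751 cm

∂f/∂d_o = (d_i/(d_o+d_i))² = 0.336;  ∂f/∂d_i = (d_o/(d_o+d_i))² = 0.177
δf = √((∂f/∂d_o · δd_o)² + (∂f/∂d_i · δd_i)²) = √(0.137 + 0.428) = 0.751 cm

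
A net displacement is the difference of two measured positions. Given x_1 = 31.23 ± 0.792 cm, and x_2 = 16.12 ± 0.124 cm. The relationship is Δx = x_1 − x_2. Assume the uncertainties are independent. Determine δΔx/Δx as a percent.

5.31%

For a sum/difference, combine absolute errors in quadrature:
  (δx_1)² = 0.627;  (δx_2)² = 0.0154
δΔx = √(0.643) = 0.802 cm
Δx = 15.11 cm, so δΔx/Δx = 0.802/15.11 = 0.0531.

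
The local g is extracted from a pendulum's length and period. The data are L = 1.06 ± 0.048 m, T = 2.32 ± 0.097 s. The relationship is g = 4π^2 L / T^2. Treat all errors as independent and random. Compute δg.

0.739 m/s^2

Relative error in a monomial: (δg/g)² = Σ (nᵢ · δxᵢ/xᵢ)².
  (1·δL/L)² = (1×0.0453)² = 0.00205;  (-2·δT/T)² = (-2×0.0418)² = 0.00699
δg/g = √(0.00904) = 0.0951
g = 7.77 m/s^2, so δg = 0.0951 × 7.77 = 0.739 m/s^2.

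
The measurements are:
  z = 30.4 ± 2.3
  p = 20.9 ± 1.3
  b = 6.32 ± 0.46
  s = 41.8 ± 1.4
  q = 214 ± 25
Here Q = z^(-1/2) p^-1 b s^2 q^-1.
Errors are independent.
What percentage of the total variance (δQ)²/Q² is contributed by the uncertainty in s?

(δQ/Q)² = (−½·δz/z)² + (-1·δp/p)² + (1·δb/b)² + (2·δs/s)² + (-1·δq/q)²
  z term: (-0.5×0.0757)² = 0.00143
  p term: (-1×0.0622)² = 0.00387
  b term: (1×0.0728)² = 0.00530
  s term: (2×0.0335)² = 0.00449
  q term: (-1×0.117)² = 0.0136
Total = 0.0287. Share from s = 0.00449/0.0287 = 0.156.

15.6%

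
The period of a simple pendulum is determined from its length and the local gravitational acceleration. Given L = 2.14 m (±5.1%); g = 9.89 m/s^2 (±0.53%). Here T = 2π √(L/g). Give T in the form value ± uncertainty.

T is a product of powers, so relative uncertainties combine in quadrature:
  (½·δL/L)² = (0.5×0.0510)² = 0.000650;  (−½·δg/g)² = (-0.5×0.00530)² = 7.02e-06
δT/T = √(0.000657) = 0.0256
T = 2.92 s, so δT = 0.0256 × 2.92 = 0.0749 s.

2.92 ± 0.0749 s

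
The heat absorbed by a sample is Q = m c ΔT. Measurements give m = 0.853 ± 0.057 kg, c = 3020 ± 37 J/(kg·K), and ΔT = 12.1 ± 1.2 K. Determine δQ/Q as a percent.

Since Q is a product/quotient, work with relative uncertainties:
  (1·δm/m)² = (1×0.0668)² = 0.00447;  (1·δc/c)² = (1×0.0123)² = 0.000150;  (1·δΔT/ΔT)² = (1×0.0992)² = 0.00984
δQ/Q = √(0.0145) = 0.120

12.0%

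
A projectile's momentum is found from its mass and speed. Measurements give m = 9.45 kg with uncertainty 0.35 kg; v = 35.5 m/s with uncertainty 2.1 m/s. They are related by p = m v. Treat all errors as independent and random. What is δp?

23.4 kg·m/s

For a monomial p ∝ m, v, fractional errors add in quadrature:
  (1·δm/m)² = (1×0.0370)² = 0.00137;  (1·δv/v)² = (1×0.0592)² = 0.00350
δp/p = √(0.00487) = 0.0698
p = 335 kg·m/s, so δp = 0.0698 × 335 = 23.4 kg·m/s.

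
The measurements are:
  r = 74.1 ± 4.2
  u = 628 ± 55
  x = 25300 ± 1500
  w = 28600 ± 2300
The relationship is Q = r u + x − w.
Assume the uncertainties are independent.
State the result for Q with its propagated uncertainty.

Let p = r·u = 46500. δp/p = √((1·δr/r)² + (1·δu/u)²) = √(0.00321 + 0.00767) = 0.104, so δp = 4850.
Q = p + x − w: δQ = √(δp² + δx² + δw²) = √(2.36e+07 + 2.25e+06 + 5.29e+06) = 5580
Q = 43200.

43200 ± 5580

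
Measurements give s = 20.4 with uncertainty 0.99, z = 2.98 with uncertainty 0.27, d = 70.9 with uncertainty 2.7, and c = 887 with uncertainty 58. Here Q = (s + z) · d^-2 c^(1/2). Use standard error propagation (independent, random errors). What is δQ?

Let u = s + z = 23.4. δu = √(δs² + δz²) = √(0.980 + 0.0729) = 1.03, so δu/u = 0.0439.
Q is then a monomial in u, d, c:
δQ/Q = √((δu/u)² + (-2·δd/d)² + (½·δc/c)²) = √(0.00193 + 0.00580 + 0.00107) = 0.0938
Q = 0.139, so δQ = 0.0938 × 0.139 = 0.0130.

0.0130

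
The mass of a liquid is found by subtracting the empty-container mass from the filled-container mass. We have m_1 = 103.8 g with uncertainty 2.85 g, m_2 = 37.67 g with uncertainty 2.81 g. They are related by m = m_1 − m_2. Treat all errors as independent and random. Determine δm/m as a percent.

6.05%

Absolute uncertainties add in quadrature for a linear combination:
  (δm_1)² = 8.12;  (δm_2)² = 7.90
δm = √(16.0) = 4.00 g
m = 66.13 g, so δm/m = 4.00/66.13 = 0.0605.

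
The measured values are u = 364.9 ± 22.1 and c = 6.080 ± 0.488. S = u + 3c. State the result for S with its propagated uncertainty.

383.1 ± 22.1

Sums and differences: (δS)² = Σ (cᵢ δxᵢ)².
  (δu)² = 488;  (3·δc)² = 2.14
δS = √(491) = 22.1
S = 383.1.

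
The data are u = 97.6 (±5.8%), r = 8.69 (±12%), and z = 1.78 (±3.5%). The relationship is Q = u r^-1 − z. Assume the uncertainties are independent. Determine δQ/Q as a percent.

15.9%

Let p = u·r^-1 = 11.2. δp/p = √((1·δu/u)² + (-1·δr/r)²) = √(0.00336 + 0.0144) = 0.133, so δp = 1.50.
Q = p − z: δQ = √(δp² + δz²) = √(2.24 + 0.00388) = 1.50
Q = 9.45, so δQ/Q = 1.50/9.45 = 0.159.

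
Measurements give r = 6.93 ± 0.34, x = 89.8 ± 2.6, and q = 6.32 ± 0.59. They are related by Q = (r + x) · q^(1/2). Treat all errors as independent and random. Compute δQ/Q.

0.0540

Let u = r + x = 96.7. δu = √(δr² + δx²) = √(0.116 + 6.76) = 2.62, so δu/u = 0.0271.
Q is then a monomial in u, q:
δQ/Q = √((δu/u)² + (½·δq/q)²) = √(0.000735 + 0.00218) = 0.0540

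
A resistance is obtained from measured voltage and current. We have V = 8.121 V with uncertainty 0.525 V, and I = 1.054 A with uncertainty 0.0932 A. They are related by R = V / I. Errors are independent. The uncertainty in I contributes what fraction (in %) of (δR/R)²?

65.2%

(δR/R)² = (1·δV/V)² + (-1·δI/I)²
  V term: (1×0.0646)² = 0.00418
  I term: (-1×0.0884)² = 0.00782
Total = 0.0120. Share from I = 0.00782/0.0120 = 0.652.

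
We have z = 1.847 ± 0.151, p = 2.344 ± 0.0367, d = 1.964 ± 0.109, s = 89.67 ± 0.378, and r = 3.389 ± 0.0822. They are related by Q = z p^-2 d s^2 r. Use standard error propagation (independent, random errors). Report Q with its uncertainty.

Since Q is a product/quotient, work with relative uncertainties:
  (1·δz/z)² = (1×0.0818)² = 0.00668;  (-2·δp/p)² = (-2×0.0157)² = 0.000981;  (1·δd/d)² = (1×0.0555)² = 0.00308;  (2·δs/s)² = (2×0.00422)² = 7.11e-05;  (1·δr/r)² = (1×0.0243)² = 0.000588
δQ/Q = √(0.0114) = 0.107
Q = 17990, so δQ = 0.107 × 17990 = 1920.

17990 ± 1920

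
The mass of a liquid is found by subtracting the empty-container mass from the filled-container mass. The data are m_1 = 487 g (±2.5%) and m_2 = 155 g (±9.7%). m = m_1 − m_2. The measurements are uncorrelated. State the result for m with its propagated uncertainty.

Sums and differences: (δm)² = Σ (cᵢ δxᵢ)².
  (δm_1)² = 148;  (δm_2)² = 226
δm = √(374) = 19.3 g
m = 332 g.

332 ± 19.3 g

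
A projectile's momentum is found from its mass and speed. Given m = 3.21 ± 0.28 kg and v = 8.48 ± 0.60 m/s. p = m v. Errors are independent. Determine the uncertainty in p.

3.06 kg·m/s

Since p is a product/quotient, work with relative uncertainties:
  (1·δm/m)² = (1×0.0872)² = 0.00761;  (1·δv/v)² = (1×0.0708)² = 0.00501
δp/p = √(0.0126) = 0.112
p = 27.2 kg·m/s, so δp = 0.112 × 27.2 = 3.06 kg·m/s.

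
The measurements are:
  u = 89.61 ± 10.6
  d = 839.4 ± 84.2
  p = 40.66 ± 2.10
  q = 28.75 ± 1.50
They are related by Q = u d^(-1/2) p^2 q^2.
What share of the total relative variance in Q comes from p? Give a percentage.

(δQ/Q)² = (1·δu/u)² + (−½·δd/d)² + (2·δp/p)² + (2·δq/q)²
  u term: (1×0.118)² = 0.0140
  d term: (-0.5×0.100)² = 0.00252
  p term: (2×0.0516)² = 0.0107
  q term: (2×0.0522)² = 0.0109
Total = 0.0381. Share from p = 0.0107/0.0381 = 0.280.

28.0%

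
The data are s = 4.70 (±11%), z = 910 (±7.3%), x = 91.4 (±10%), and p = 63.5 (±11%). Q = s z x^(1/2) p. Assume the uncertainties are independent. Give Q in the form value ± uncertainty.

(2.60 ± 0.465) × 10^6

Relative error in a monomial: (δQ/Q)² = Σ (nᵢ · δxᵢ/xᵢ)².
  (1·δs/s)² = (1×0.110)² = 0.0121;  (1·δz/z)² = (1×0.0730)² = 0.00533;  (½·δx/x)² = (0.5×0.100)² = 0.00250;  (1·δp/p)² = (1×0.110)² = 0.0121
δQ/Q = √(0.0320) = 0.179
Q = 2.6e+06, so δQ = 0.179 × 2.6e+06 = 4.65e+05.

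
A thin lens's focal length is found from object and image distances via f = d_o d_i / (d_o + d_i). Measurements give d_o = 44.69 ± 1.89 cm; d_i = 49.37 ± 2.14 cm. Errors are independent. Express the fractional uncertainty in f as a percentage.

3.03%

∂f/∂d_o = (d_i/(d_o+d_i))² = 0.275;  ∂f/∂d_i = (d_o/(d_o+d_i))² = 0.226
δf = √((∂f/∂d_o · δd_o)² + (∂f/∂d_i · δd_i)²) = √(0.271 + 0.233) = 0.710 cm
f = 23.46 cm, so δf/f = 0.710/23.46 = 0.0303.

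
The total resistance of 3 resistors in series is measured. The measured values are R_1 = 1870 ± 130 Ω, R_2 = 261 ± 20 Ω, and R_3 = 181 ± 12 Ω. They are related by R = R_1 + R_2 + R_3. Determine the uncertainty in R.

132 Ω

Each term contributes (cᵢ δxᵢ)² to (δR)²:
  (δR_1)² = 16900;  (δR_2)² = 400;  (δR_3)² = 144
δR = √(17400) = 132 Ω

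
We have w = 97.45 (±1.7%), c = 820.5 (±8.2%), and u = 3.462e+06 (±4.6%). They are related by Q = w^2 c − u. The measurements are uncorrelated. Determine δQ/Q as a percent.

16.4%

Let p = w^2·c = 7.792e+06. δp/p = √((2·δw/w)² + (1·δc/c)²) = √(0.00116 + 0.00672) = 0.0888, so δp = 6.92e+05.
Q = p − u: δQ = √(δp² + δu²) = √(4.78e+11 + 2.54e+10) = 7.1e+05
Q = 4.33e+06, so δQ/Q = 7.1e+05/4.33e+06 = 0.164.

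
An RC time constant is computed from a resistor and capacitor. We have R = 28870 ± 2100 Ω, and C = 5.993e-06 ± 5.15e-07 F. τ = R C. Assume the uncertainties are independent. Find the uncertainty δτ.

Each factor contributes (exponent × relative error)² to (δτ/τ)²:
  (1·δR/R)² = (1×0.0727)² = 0.00529;  (1·δC/C)² = (1×0.0859)² = 0.00738
δτ/τ = √(0.0127) = 0.113
τ = 0.1730 s, so δτ = 0.113 × 0.1730 = 0.0195 s.

0.0195 s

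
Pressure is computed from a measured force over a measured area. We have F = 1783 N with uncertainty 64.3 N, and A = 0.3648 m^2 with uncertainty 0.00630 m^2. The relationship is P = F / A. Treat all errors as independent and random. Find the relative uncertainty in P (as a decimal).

P is a product of powers, so relative uncertainties combine in quadrature:
  (1·δF/F)² = (1×0.0361)² = 0.00130;  (-1·δA/A)² = (-1×0.0173)² = 0.000298
δP/P = √(0.00160) = 0.0400

0.0400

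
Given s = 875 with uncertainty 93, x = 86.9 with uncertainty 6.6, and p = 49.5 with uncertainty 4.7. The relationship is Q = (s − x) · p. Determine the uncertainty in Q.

Let u = s − x = 788. δu = √(δs² + δx²) = √(8650 + 43.6) = 93.2, so δu/u = 0.118.
Q is then a monomial in u, p:
δQ/Q = √((δu/u)² + (1·δp/p)²) = √(0.0140 + 0.00902) = 0.152
Q = 39000, so δQ = 0.152 × 39000 = 5920.

5920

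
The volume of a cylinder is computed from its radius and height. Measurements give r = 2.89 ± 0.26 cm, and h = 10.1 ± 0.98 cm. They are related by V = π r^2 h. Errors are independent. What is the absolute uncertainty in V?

V is a product of powers, so relative uncertainties combine in quadrature:
  (2·δr/r)² = (2×0.0900)² = 0.0324;  (1·δh/h)² = (1×0.0970)² = 0.00941
δV/V = √(0.0418) = 0.204
V = 265 cm^3, so δV = 0.204 × 265 = 54.2 cm^3.

54.2 cm^3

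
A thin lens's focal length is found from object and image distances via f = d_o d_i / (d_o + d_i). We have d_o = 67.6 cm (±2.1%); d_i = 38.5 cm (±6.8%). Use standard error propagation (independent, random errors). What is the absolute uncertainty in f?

∂f/∂d_o = (d_i/(d_o+d_i))² = 0.132;  ∂f/∂d_i = (d_o/(d_o+d_i))² = 0.406
δf = √((∂f/∂d_o · δd_o)² + (∂f/∂d_i · δd_i)²) = √(0.0349 + 1.13) = 1.08 cm

1.08 cm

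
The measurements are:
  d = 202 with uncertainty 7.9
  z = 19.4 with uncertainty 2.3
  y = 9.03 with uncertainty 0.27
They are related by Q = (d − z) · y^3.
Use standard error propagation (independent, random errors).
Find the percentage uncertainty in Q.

Let u = d − z = 183. δu = √(δd² + δz²) = √(62.4 + 5.29) = 8.23, so δu/u = 0.0451.
Q is then a monomial in u, y:
δQ/Q = √((δu/u)² + (3·δy/y)²) = √(0.00203 + 0.00805) = 0.100

10.0%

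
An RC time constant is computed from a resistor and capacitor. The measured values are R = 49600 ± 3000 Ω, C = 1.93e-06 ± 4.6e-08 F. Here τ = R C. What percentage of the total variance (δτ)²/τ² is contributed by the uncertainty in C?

13.4%

(δτ/τ)² = (1·δR/R)² + (1·δC/C)²
  R term: (1×0.0605)² = 0.00366
  C term: (1×0.0238)² = 0.000568
Total = 0.00423. Share from C = 0.000568/0.00423 = 0.134.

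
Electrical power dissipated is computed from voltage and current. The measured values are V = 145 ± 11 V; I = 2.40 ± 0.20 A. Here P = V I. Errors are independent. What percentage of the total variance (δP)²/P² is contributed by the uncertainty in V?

(δP/P)² = (1·δV/V)² + (1·δI/I)²
  V term: (1×0.0759)² = 0.00576
  I term: (1×0.0833)² = 0.00694
Total = 0.0127. Share from V = 0.00576/0.0127 = 0.453.

45.3%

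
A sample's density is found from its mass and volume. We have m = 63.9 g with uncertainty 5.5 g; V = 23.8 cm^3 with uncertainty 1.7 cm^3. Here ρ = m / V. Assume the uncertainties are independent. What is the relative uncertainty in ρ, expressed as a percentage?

11.2%

For a monomial ρ ∝ m, V^-1, fractional errors add in quadrature:
  (1·δm/m)² = (1×0.0861)² = 0.00741;  (-1·δV/V)² = (-1×0.0714)² = 0.00510
δρ/ρ = √(0.0125) = 0.112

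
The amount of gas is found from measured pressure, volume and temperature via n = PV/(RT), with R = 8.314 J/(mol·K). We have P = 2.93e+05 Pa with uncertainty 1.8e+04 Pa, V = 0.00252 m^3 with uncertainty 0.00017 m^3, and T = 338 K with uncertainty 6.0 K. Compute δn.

0.0244 mol

Relative error in a monomial: (δn/n)² = Σ (nᵢ · δxᵢ/xᵢ)².
  (1·δP/P)² = (1×0.0614)² = 0.00377;  (1·δV/V)² = (1×0.0675)² = 0.00455;  (-1·δT/T)² = (-1×0.0178)² = 0.000315
δn/n = √(0.00864) = 0.0930
n = 0.263 mol, so δn = 0.0930 × 0.263 = 0.0244 mol.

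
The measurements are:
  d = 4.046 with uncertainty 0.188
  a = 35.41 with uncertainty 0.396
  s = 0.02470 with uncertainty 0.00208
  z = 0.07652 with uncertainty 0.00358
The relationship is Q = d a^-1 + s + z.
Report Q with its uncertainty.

Let p = d·a^-1 = 0.1143. δp/p = √((1·δd/d)² + (-1·δa/a)²) = √(0.00216 + 0.000125) = 0.0478, so δp = 0.00546.
Q = p + s + z: δQ = √(δp² + δs² + δz²) = √(2.98e-05 + 4.33e-06 + 1.28e-05) = 0.00685
Q = 0.2155.

0.2155 ± 0.00685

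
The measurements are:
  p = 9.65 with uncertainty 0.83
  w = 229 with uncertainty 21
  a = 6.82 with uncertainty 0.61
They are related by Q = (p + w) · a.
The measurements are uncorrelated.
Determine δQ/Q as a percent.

12.6%

Let u = p + w = 239. δu = √(δp² + δw²) = √(0.689 + 441) = 21.0, so δu/u = 0.0881.
Q is then a monomial in u, a:
δQ/Q = √((δu/u)² + (1·δa/a)²) = √(0.00776 + 0.00800) = 0.126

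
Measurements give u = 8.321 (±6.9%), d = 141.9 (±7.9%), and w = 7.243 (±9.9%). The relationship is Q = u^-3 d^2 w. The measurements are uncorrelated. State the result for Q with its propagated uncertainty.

Each factor contributes (exponent × relative error)² to (δQ/Q)²:
  (-3·δu/u)² = (-3×0.0690)² = 0.0428;  (2·δd/d)² = (2×0.0790)² = 0.0250;  (1·δw/w)² = (1×0.0990)² = 0.00980
δQ/Q = √(0.0776) = 0.279
Q = 253.1, so δQ = 0.279 × 253.1 = 70.5.

253.1 ± 70.5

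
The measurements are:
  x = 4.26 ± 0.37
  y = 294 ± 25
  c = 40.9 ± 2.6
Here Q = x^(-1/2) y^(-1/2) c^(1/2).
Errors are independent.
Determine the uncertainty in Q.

Q is a product of powers, so relative uncertainties combine in quadrature:
  (−½·δx/x)² = (-0.5×0.0869)² = 0.00189;  (−½·δy/y)² = (-0.5×0.0850)² = 0.00181;  (½·δc/c)² = (0.5×0.0636)² = 0.00101
δQ/Q = √(0.00470) = 0.0686
Q = 0.181, so δQ = 0.0686 × 0.181 = 0.0124.

0.0124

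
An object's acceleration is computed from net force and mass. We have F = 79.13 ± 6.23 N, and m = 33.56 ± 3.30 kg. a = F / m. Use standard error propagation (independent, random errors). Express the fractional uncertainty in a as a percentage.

12.6%

Since a is a product/quotient, work with relative uncertainties:
  (1·δF/F)² = (1×0.0787)² = 0.00620;  (-1·δm/m)² = (-1×0.0983)² = 0.00967
δa/a = √(0.0159) = 0.126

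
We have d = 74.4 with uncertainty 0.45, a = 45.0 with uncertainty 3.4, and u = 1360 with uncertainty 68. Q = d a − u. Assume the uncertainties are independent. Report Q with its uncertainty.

Let p = d·a = 3350. δp/p = √((1·δd/d)² + (1·δa/a)²) = √(3.66e-05 + 0.00571) = 0.0758, so δp = 254.
Q = p − u: δQ = √(δp² + δu²) = √(64400 + 4620) = 263
Q = 1990.

1990 ± 263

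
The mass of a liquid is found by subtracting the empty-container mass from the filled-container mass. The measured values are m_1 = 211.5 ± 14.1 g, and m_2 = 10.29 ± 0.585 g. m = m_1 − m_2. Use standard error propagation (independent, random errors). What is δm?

14.1 g

m is a linear combination, so absolute uncertainties add in quadrature:
  (δm_1)² = 199;  (δm_2)² = 0.342
δm = √(199) = 14.1 g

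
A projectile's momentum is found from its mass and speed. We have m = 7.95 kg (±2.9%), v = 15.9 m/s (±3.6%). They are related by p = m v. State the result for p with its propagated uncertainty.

126 ± 5.84 kg·m/s

Each factor contributes (exponent × relative error)² to (δp/p)²:
  (1·δm/m)² = (1×0.0290)² = 0.000841;  (1·δv/v)² = (1×0.0360)² = 0.00130
δp/p = √(0.00214) = 0.0462
p = 126 kg·m/s, so δp = 0.0462 × 126 = 5.84 kg·m/s.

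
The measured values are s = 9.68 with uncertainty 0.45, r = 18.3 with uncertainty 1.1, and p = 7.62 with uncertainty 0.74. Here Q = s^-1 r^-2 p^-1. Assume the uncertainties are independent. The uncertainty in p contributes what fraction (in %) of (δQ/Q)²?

(δQ/Q)² = (-1·δs/s)² + (-2·δr/r)² + (-1·δp/p)²
  s term: (-1×0.0465)² = 0.00216
  r term: (-2×0.0601)² = 0.0145
  p term: (-1×0.0971)² = 0.00943
Total = 0.0260. Share from p = 0.00943/0.0260 = 0.362.

36.2%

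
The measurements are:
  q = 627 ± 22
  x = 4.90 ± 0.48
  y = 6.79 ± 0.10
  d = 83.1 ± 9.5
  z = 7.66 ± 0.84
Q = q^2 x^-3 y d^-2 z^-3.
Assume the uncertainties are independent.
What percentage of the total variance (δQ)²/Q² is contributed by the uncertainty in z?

42.9%

(δQ/Q)² = (2·δq/q)² + (-3·δx/x)² + (1·δy/y)² + (-2·δd/d)² + (-3·δz/z)²
  q term: (2×0.0351)² = 0.00492
  x term: (-3×0.0980)² = 0.0864
  y term: (1×0.0147)² = 0.000217
  d term: (-2×0.114)² = 0.0523
  z term: (-3×0.110)² = 0.108
Total = 0.252. Share from z = 0.108/0.252 = 0.429.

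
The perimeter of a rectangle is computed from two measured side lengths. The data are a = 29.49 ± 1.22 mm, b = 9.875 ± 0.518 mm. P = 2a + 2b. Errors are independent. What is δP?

2.65 mm

P is a linear combination, so absolute uncertainties add in quadrature:
  (2·δa)² = 5.95;  (2·δb)² = 1.07
δP = √(7.03) = 2.65 mm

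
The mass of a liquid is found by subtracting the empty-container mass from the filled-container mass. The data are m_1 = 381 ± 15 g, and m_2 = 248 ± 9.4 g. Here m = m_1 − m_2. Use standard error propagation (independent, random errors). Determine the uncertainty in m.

17.7 g

m is a linear combination, so absolute uncertainties add in quadrature:
  (δm_1)² = 225;  (δm_2)² = 88.4
δm = √(313) = 17.7 g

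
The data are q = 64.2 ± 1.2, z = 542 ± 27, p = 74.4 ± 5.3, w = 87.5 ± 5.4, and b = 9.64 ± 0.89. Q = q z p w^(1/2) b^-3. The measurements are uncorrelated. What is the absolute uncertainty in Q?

7910

Products/powers → add relative errors in quadrature, weighted by exponent:
  (1·δq/q)² = (1×0.0187)² = 0.000349;  (1·δz/z)² = (1×0.0498)² = 0.00248;  (1·δp/p)² = (1×0.0712)² = 0.00507;  (½·δw/w)² = (0.5×0.0617)² = 0.000952;  (-3·δb/b)² = (-3×0.0923)² = 0.0767
δQ/Q = √(0.0856) = 0.293
Q = 27000, so δQ = 0.293 × 27000 = 7910.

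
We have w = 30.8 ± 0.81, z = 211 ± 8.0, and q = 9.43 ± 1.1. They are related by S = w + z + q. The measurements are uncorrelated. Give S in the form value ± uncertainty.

251 ± 8.12

Absolute uncertainties add in quadrature for a linear combination:
  (δw)² = 0.656;  (δz)² = 64.0;  (δq)² = 1.21
δS = √(65.9) = 8.12
S = 251.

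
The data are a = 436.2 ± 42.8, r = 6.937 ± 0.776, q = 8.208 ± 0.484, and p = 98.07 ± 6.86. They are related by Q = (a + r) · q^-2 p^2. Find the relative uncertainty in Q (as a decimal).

Let u = a + r = 443.1. δu = √(δa² + δr²) = √(1830 + 0.602) = 42.8, so δu/u = 0.0966.
Q is then a monomial in u, q, p:
δQ/Q = √((δu/u)² + (-2·δq/q)² + (2·δp/p)²) = √(0.00933 + 0.0139 + 0.0196) = 0.207

0.207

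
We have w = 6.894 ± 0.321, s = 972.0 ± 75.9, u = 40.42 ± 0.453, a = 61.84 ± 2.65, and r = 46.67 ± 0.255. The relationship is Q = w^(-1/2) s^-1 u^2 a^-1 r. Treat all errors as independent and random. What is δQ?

Q is a product of powers, so relative uncertainties combine in quadrature:
  (−½·δw/w)² = (-0.5×0.0466)² = 0.000542;  (-1·δs/s)² = (-1×0.0781)² = 0.00610;  (2·δu/u)² = (2×0.0112)² = 0.000502;  (-1·δa/a)² = (-1×0.0429)² = 0.00184;  (1·δr/r)² = (1×0.00546)² = 2.99e-05
δQ/Q = √(0.00901) = 0.0949
Q = 0.4831, so δQ = 0.0949 × 0.4831 = 0.0459.

0.0459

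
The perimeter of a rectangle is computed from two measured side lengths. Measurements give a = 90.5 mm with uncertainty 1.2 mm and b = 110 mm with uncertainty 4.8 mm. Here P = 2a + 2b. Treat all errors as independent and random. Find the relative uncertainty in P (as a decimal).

Absolute uncertainties add in quadrature for a linear combination:
  (2·δa)² = 5.76;  (2·δb)² = 92.2
δP = √(97.9) = 9.90 mm
P = 401 mm, so δP/P = 9.90/401 = 0.0247.

0.0247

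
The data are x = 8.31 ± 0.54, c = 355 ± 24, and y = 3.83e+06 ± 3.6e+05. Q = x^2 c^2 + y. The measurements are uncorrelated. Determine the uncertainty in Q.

Let p = x^2·c^2 = 8.7e+06. δp/p = √((2·δx/x)² + (2·δc/c)²) = √(0.0169 + 0.0183) = 0.188, so δp = 1.63e+06.
Q = p + y: δQ = √(δp² + δy²) = √(2.66e+12 + 1.3e+11) = 1.67e+06

1.67e+06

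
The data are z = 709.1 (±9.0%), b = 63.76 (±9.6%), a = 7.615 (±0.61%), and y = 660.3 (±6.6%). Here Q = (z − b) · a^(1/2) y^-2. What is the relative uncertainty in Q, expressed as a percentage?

Let u = z − b = 645.3. δu = √(δz² + δb²) = √(4070 + 37.5) = 64.1, so δu/u = 0.0993.
Q is then a monomial in u, a, y:
δQ/Q = √((δu/u)² + (½·δa/a)² + (-2·δy/y)²) = √(0.00987 + 9.3e-06 + 0.0174) = 0.165

16.5%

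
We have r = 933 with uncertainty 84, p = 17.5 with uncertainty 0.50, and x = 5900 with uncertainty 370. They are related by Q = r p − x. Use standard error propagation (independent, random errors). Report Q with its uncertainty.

10400 ± 1590

Let w = r·p = 16300. δw/w = √((1·δr/r)² + (1·δp/p)²) = √(0.00811 + 0.000816) = 0.0945, so δw = 1540.
Q = w − x: δQ = √(δw² + δx²) = √(2.38e+06 + 1.37e+05) = 1590
Q = 10400.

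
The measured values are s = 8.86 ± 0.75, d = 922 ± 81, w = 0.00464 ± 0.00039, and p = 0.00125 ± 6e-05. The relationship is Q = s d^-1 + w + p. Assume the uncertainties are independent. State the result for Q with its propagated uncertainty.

Let h = s·d^-1 = 0.00961. δh/h = √((1·δs/s)² + (-1·δd/d)²) = √(0.00717 + 0.00772) = 0.122, so δh = 0.00117.
Q = h + w + p: δQ = √(δh² + δw² + δp²) = √(1.37e-06 + 1.52e-07 + 3.6e-09) = 0.00124
Q = 0.0155.

0.0155 ± 0.00124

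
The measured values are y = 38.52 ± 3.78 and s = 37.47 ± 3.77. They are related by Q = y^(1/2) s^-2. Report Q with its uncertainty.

Since Q is a product/quotient, work with relative uncertainties:
  (½·δy/y)² = (0.5×0.0981)² = 0.00241;  (-2·δs/s)² = (-2×0.101)² = 0.0405
δQ/Q = √(0.0429) = 0.207
Q = 0.004421, so δQ = 0.207 × 0.004421 = 0.000916.

0.004421 ± 0.000916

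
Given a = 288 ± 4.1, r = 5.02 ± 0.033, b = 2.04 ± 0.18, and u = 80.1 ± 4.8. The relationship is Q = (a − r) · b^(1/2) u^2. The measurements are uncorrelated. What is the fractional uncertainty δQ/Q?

0.129

Let w = a − r = 283. δw = √(δa² + δr²) = √(16.8 + 0.00109) = 4.10, so δw/w = 0.0145.
Q is then a monomial in w, b, u:
δQ/Q = √((δw/w)² + (½·δb/b)² + (2·δu/u)²) = √(0.000210 + 0.00195 + 0.0144) = 0.129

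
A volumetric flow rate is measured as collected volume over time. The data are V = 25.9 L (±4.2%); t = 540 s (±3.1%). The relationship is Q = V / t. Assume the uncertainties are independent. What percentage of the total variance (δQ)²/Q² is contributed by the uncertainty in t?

(δQ/Q)² = (1·δV/V)² + (-1·δt/t)²
  V term: (1×0.0420)² = 0.00176
  t term: (-1×0.0310)² = 0.000961
Total = 0.00273. Share from t = 0.000961/0.00273 = 0.353.

35.3%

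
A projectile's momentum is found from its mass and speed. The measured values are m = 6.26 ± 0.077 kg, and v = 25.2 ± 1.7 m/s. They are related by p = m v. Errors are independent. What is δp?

Since p is a product/quotient, work with relative uncertainties:
  (1·δm/m)² = (1×0.0123)² = 0.000151;  (1·δv/v)² = (1×0.0675)² = 0.00455
δp/p = √(0.00470) = 0.0686
p = 158 kg·m/s, so δp = 0.0686 × 158 = 10.8 kg·m/s.

10.8 kg·m/s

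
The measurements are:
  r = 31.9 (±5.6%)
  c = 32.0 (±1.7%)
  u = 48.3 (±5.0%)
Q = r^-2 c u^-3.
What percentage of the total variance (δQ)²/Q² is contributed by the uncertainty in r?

(δQ/Q)² = (-2·δr/r)² + (1·δc/c)² + (-3·δu/u)²
  r term: (-2×0.0560)² = 0.0125
  c term: (1×0.0170)² = 0.000289
  u term: (-3×0.0500)² = 0.0225
Total = 0.0353. Share from r = 0.0125/0.0353 = 0.355.

35.5%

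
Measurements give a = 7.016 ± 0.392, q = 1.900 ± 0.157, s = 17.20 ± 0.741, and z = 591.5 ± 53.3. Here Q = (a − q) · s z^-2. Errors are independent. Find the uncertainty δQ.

5.1e-05

Let u = a − q = 5.116. δu = √(δa² + δq²) = √(0.154 + 0.0246) = 0.422, so δu/u = 0.0825.
Q is then a monomial in u, s, z:
δQ/Q = √((δu/u)² + (1·δs/s)² + (-2·δz/z)²) = √(0.00681 + 0.00186 + 0.0325) = 0.203
Q = 0.0002515, so δQ = 0.203 × 0.0002515 = 5.1e-05.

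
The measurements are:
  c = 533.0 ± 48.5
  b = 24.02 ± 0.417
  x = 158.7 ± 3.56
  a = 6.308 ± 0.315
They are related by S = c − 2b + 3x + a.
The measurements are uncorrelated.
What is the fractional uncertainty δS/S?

0.0513

For a sum/difference, combine absolute errors in quadrature:
  (δc)² = 2350;  (2·δb)² = 0.696;  (3·δx)² = 114;  (δa)² = 0.0992
δS = √(2470) = 49.7
S = 967.4, so δS/S = 49.7/967.4 = 0.0513.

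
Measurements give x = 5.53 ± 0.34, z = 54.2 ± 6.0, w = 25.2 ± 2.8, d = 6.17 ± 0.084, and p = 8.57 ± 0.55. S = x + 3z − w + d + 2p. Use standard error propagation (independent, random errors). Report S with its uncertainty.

S is a linear combination, so absolute uncertainties add in quadrature:
  (δx)² = 0.116;  (3·δz)² = 324;  (δw)² = 7.84;  (δd)² = 0.00706;  (2·δp)² = 1.21
δS = √(333) = 18.3
S = 166.

166 ± 18.3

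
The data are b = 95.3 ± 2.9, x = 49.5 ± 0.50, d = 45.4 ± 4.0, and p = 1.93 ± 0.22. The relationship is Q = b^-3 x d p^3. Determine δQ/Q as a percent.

36.5%

Products/powers → add relative errors in quadrature, weighted by exponent:
  (-3·δb/b)² = (-3×0.0304)² = 0.00833;  (1·δx/x)² = (1×0.0101)² = 0.000102;  (1·δd/d)² = (1×0.0881)² = 0.00776;  (3·δp/p)² = (3×0.114)² = 0.117
δQ/Q = √(0.133) = 0.365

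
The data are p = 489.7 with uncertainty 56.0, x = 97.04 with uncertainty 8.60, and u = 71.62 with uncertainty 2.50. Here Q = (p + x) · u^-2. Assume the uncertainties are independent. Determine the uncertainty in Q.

Let w = p + x = 586.7. δw = √(δp² + δx²) = √(3140 + 74.0) = 56.7, so δw/w = 0.0966.
Q is then a monomial in w, u:
δQ/Q = √((δw/w)² + (-2·δu/u)²) = √(0.00932 + 0.00487) = 0.119
Q = 0.1144, so δQ = 0.119 × 0.1144 = 0.0136.

0.0136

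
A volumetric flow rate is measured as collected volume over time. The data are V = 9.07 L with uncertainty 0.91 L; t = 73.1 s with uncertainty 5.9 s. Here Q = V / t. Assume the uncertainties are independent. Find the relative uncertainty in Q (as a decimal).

Each factor contributes (exponent × relative error)² to (δQ/Q)²:
  (1·δV/V)² = (1×0.100)² = 0.0101;  (-1·δt/t)² = (-1×0.0807)² = 0.00651
δQ/Q = √(0.0166) = 0.129

0.129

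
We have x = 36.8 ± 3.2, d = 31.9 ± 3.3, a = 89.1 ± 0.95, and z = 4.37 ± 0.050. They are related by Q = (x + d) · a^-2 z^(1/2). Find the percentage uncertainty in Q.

7.05%

Let u = x + d = 68.7. δu = √(δx² + δd²) = √(10.2 + 10.9) = 4.60, so δu/u = 0.0669.
Q is then a monomial in u, a, z:
δQ/Q = √((δu/u)² + (-2·δa/a)² + (½·δz/z)²) = √(0.00448 + 0.000455 + 3.27e-05) = 0.0705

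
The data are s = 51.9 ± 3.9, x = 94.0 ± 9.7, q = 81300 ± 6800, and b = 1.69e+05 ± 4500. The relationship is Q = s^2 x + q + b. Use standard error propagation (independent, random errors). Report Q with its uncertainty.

(5.03 ± 0.469) × 10^5

Let p = s^2·x = 2.53e+05. δp/p = √((2·δs/s)² + (1·δx/x)²) = √(0.0226 + 0.0106) = 0.182, so δp = 46200.
Q = p + q + b: δQ = √(δp² + δq² + δb²) = √(2.13e+09 + 4.62e+07 + 2.02e+07) = 46900
Q = 5.03e+05.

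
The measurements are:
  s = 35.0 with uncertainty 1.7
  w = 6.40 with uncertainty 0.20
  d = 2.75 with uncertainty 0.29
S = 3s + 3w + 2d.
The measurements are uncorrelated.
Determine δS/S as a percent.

3.98%

S is a linear combination, so absolute uncertainties add in quadrature:
  (3·δs)² = 26.0;  (3·δw)² = 0.360;  (2·δd)² = 0.336
δS = √(26.7) = 5.17
S = 130, so δS/S = 5.17/130 = 0.0398.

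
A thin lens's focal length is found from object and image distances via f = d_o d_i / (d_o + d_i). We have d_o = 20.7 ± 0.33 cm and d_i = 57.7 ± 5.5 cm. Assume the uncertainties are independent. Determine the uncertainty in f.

∂f/∂d_o = (d_i/(d_o+d_i))² = 0.542;  ∂f/∂d_i = (d_o/(d_o+d_i))² = 0.0697
δf = √((∂f/∂d_o · δd_o)² + (∂f/∂d_i · δd_i)²) = √(0.0319 + 0.147) = 0.423 cm

0.423 cm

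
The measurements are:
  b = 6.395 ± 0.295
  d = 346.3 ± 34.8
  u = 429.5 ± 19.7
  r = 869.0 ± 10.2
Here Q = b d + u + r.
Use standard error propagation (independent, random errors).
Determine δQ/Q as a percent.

Let p = b·d = 2215. δp/p = √((1·δb/b)² + (1·δd/d)²) = √(0.00213 + 0.0101) = 0.111, so δp = 245.
Q = p + u + r: δQ = √(δp² + δu² + δr²) = √(60000 + 388 + 104) = 246
Q = 3513, so δQ/Q = 246/3513 = 0.0700.

7.00%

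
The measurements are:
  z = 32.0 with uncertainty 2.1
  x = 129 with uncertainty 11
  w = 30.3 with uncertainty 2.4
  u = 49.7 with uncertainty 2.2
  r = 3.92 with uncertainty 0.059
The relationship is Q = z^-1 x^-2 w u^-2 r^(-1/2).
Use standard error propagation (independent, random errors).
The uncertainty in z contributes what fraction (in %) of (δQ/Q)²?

(δQ/Q)² = (-1·δz/z)² + (-2·δx/x)² + (1·δw/w)² + (-2·δu/u)² + (−½·δr/r)²
  z term: (-1×0.0656)² = 0.00431
  x term: (-2×0.0853)² = 0.0291
  w term: (1×0.0792)² = 0.00627
  u term: (-2×0.0443)² = 0.00784
  r term: (-0.5×0.0151)² = 5.66e-05
Total = 0.0476. Share from z = 0.00431/0.0476 = 0.0906.

9.06%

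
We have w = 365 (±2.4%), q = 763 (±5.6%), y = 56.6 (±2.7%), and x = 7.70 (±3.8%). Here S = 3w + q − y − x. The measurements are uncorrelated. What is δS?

S is a linear combination, so absolute uncertainties add in quadrature:
  (3·δw)² = 691;  (δq)² = 1830;  (δy)² = 2.34;  (δx)² = 0.0856
δS = √(2520) = 50.2

50.2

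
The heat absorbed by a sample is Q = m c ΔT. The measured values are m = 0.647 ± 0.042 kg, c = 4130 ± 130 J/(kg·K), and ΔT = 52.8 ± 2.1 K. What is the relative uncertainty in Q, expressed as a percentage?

8.24%

Each factor contributes (exponent × relative error)² to (δQ/Q)²:
  (1·δm/m)² = (1×0.0649)² = 0.00421;  (1·δc/c)² = (1×0.0315)² = 0.000991;  (1·δΔT/ΔT)² = (1×0.0398)² = 0.00158
δQ/Q = √(0.00679) = 0.0824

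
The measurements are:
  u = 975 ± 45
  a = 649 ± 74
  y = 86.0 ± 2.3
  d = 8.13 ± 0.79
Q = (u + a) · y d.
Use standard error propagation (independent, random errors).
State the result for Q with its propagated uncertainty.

Let w = u + a = 1620. δw = √(δu² + δa²) = √(2020 + 5480) = 86.6, so δw/w = 0.0533.
Q is then a monomial in w, y, d:
δQ/Q = √((δw/w)² + (1·δy/y)² + (1·δd/d)²) = √(0.00284 + 0.000715 + 0.00944) = 0.114
Q = 1.14e+06, so δQ = 0.114 × 1.14e+06 = 1.29e+05.

(1.14 ± 0.129) × 10^6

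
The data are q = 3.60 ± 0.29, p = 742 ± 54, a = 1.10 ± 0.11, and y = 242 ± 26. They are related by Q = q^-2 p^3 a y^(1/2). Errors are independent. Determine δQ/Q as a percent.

Relative error in a monomial: (δQ/Q)² = Σ (nᵢ · δxᵢ/xᵢ)².
  (-2·δq/q)² = (-2×0.0806)² = 0.0260;  (3·δp/p)² = (3×0.0728)² = 0.0477;  (1·δa/a)² = (1×0.100)² = 0.0100;  (½·δy/y)² = (0.5×0.107)² = 0.00289
δQ/Q = √(0.0865) = 0.294

29.4%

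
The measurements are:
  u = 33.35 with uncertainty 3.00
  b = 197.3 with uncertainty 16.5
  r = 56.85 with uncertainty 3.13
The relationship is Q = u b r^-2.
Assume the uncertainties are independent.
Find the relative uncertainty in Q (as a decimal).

Relative error in a monomial: (δQ/Q)² = Σ (nᵢ · δxᵢ/xᵢ)².
  (1·δu/u)² = (1×0.0900)² = 0.00809;  (1·δb/b)² = (1×0.0836)² = 0.00699;  (-2·δr/r)² = (-2×0.0551)² = 0.0121
δQ/Q = √(0.0272) = 0.165

0.165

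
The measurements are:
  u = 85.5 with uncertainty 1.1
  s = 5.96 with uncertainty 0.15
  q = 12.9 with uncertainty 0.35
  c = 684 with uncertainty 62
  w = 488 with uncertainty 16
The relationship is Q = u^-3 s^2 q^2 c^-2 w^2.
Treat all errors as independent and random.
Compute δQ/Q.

0.210

Since Q is a product/quotient, work with relative uncertainties:
  (-3·δu/u)² = (-3×0.0129)² = 0.00149;  (2·δs/s)² = (2×0.0252)² = 0.00253;  (2·δq/q)² = (2×0.0271)² = 0.00294;  (-2·δc/c)² = (-2×0.0906)² = 0.0329;  (2·δw/w)² = (2×0.0328)² = 0.00430
δQ/Q = √(0.0441) = 0.210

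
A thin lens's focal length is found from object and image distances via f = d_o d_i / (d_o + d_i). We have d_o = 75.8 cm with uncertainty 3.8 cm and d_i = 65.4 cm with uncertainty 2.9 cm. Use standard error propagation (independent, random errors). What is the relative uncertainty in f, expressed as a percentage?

∂f/∂d_o = (d_i/(d_o+d_i))² = 0.215;  ∂f/∂d_i = (d_o/(d_o+d_i))² = 0.288
δf = √((∂f/∂d_o · δd_o)² + (∂f/∂d_i · δd_i)²) = √(0.665 + 0.698) = 1.17 cm
f = 35.1 cm, so δf/f = 1.17/35.1 = 0.0333.

3.33%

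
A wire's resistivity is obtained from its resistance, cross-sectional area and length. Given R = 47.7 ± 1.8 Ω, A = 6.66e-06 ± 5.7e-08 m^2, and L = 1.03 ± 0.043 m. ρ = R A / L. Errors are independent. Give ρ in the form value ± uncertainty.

(3.08 ± 0.176) × 10^-4 Ω·m

Each factor contributes (exponent × relative error)² to (δρ/ρ)²:
  (1·δR/R)² = (1×0.0377)² = 0.00142;  (1·δA/A)² = (1×0.00856)² = 7.32e-05;  (-1·δL/L)² = (-1×0.0417)² = 0.00174
δρ/ρ = √(0.00324) = 0.0569
ρ = 0.000308 Ω·m, so δρ = 0.0569 × 0.000308 = 1.76e-05 Ω·m.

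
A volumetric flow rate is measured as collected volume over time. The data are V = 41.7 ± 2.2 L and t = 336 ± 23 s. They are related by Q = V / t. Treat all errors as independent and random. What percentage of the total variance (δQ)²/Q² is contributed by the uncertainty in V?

37.3%

(δQ/Q)² = (1·δV/V)² + (-1·δt/t)²
  V term: (1×0.0528)² = 0.00278
  t term: (-1×0.0685)² = 0.00469
Total = 0.00747. Share from V = 0.00278/0.00747 = 0.373.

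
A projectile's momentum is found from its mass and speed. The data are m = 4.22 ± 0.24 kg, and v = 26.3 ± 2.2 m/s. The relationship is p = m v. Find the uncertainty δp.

Each factor contributes (exponent × relative error)² to (δp/p)²:
  (1·δm/m)² = (1×0.0569)² = 0.00323;  (1·δv/v)² = (1×0.0837)² = 0.00700
δp/p = √(0.0102) = 0.101
p = 111 kg·m/s, so δp = 0.101 × 111 = 11.2 kg·m/s.

11.2 kg·m/s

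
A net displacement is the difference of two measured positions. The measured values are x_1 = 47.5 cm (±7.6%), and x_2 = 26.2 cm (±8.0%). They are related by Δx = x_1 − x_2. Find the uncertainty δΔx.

Each term contributes (cᵢ δxᵢ)² to (δΔx)²:
  (δx_1)² = 13.0;  (δx_2)² = 4.39
δΔx = √(17.4) = 4.17 cm

4.17 cm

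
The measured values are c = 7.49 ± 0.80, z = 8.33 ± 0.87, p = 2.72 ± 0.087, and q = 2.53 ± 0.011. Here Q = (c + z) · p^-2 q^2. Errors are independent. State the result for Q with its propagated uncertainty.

Let u = c + z = 15.8. δu = √(δc² + δz²) = √(0.640 + 0.757) = 1.18, so δu/u = 0.0747.
Q is then a monomial in u, p, q:
δQ/Q = √((δu/u)² + (-2·δp/p)² + (2·δq/q)²) = √(0.00558 + 0.00409 + 7.56e-05) = 0.0987
Q = 13.7, so δQ = 0.0987 × 13.7 = 1.35.

13.7 ± 1.35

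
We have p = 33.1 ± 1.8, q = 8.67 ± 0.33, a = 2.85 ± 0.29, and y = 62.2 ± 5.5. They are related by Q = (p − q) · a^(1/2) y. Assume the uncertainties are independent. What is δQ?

325

Let u = p − q = 24.4. δu = √(δp² + δq²) = √(3.24 + 0.109) = 1.83, so δu/u = 0.0749.
Q is then a monomial in u, a, y:
δQ/Q = √((δu/u)² + (½·δa/a)² + (1·δy/y)²) = √(0.00561 + 0.00259 + 0.00782) = 0.127
Q = 2570, so δQ = 0.127 × 2570 = 325.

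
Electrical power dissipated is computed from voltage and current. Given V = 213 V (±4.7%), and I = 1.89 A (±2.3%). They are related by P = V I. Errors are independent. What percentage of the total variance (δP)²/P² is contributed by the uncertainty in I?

(δP/P)² = (1·δV/V)² + (1·δI/I)²
  V term: (1×0.0470)² = 0.00221
  I term: (1×0.0230)² = 0.000529
Total = 0.00274. Share from I = 0.000529/0.00274 = 0.193.

19.3%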